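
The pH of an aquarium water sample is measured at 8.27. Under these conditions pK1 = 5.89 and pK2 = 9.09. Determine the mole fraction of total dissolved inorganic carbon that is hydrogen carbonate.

α₁ = 1 / (1 + [H⁺]/K1 + K2/[H⁺]) = 1 / (1 + 10^-2.38 + 10^-0.82)
   = 1 / (1 + 0.0041687 + 0.15136) = 1/1.1555 = 0.8654

α₁ = 0.865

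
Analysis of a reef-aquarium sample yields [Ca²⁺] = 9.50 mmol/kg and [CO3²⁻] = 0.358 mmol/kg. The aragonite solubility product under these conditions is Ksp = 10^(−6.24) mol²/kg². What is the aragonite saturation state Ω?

Ω = 5.91

Ksp = 10^(−6.24) = 5.754×10^-7
Ω = [Ca²⁺][CO3²⁻]/Ksp = (9.50×10^-3)(0.358×10^-3) / 5.754×10^-7 = 5.91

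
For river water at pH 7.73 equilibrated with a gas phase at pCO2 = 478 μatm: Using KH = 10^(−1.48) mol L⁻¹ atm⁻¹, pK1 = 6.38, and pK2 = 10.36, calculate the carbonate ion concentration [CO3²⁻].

[CO3²⁻] = 0.831 μmol/L

[CO2*] = KH · pCO2 = 10^(−1.48) × 478×10^-6 = 1.583×10^-5 mol/L
α₀ = 1/(1 + K1/[H⁺] + K1K2/[H⁺]²) = 1/(1 + 10^+1.35 + 10^-1.28) = 0.04266
DIC = [CO2*]/α₀ = 1.583×10^-5 / 0.04266 = 0.3710 mmol/L
[CO3²⁻] = α₂·DIC; α₂ = 0.002239, so [CO3²⁻] = 0.002239 × 0.3710 = 0.000831 mmol/L = 0.831 μmol/L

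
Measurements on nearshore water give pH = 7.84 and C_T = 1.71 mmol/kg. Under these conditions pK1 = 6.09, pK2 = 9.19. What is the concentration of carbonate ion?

α₂ = 1 / (1 + [H⁺]/K2 + [H⁺]²/(K1K2)) = 1 / (1 + 10^+1.35 + 10^-0.40)
   = 1 / (1 + 22.387 + 0.39811) = 1/23.785 = 0.04204
[CO3²⁻] = α₂ × DIC = 0.04204 × 1.71 = 0.0719 mmol/kg

[CO3²⁻] = 0.0719 mmol/kg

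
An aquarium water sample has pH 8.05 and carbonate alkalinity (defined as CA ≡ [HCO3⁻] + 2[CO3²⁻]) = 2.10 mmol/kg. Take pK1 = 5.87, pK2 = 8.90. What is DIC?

CA = [HCO3⁻] + 2[CO3²⁻] = (α₁ + 2α₂)·DIC
At pH 8.05: [H⁺]/K1 = 10^-2.18 = 0.0066069, K2/[H⁺] = 10^-0.85 = 0.14125
α₁ = 1/(1 + 0.0066069 + 0.14125) = 1/1.1479 = 0.8712; α₂ = α₁·K2/[H⁺] = 0.1231
α₁ + 2α₂ = 1.1173
DIC = CA / (α₁ + 2α₂) = 2.10 / 1.1173 = 1.88 mmol/kg

DIC = 1.88 mmol/kg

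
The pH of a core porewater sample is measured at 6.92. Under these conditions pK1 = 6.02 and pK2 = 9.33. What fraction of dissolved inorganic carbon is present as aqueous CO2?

α₀ = 1 / (1 + K1/[H⁺] + K1K2/[H⁺]²) = 1 / (1 + 10^+0.90 + 10^-1.51)
   = 1 / (1 + 7.9433 + 0.030903) = 1/8.9742 = 0.1114

α₀ = 0.111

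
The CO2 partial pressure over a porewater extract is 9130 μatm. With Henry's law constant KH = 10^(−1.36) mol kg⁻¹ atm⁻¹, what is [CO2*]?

KH = 10^(−1.36) = 4.365×10^-2 mol kg⁻¹ atm⁻¹
[CO2*] = KH · pCO2 = 4.365×10^-2 × 9130×10^-6 atm = 3.99×10^-4 mol/kg

[CO2*] = 399 μmol/kg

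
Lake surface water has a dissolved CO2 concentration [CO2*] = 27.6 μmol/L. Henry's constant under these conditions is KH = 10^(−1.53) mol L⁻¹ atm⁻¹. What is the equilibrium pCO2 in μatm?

pCO2 = 935 μatm

KH = 10^(−1.53) = 2.951×10^-2 mol L⁻¹ atm⁻¹
pCO2 = [CO2*]/KH = 27.6×10^-6 / 2.951×10^-2 = 9.35×10^-4 atm = 935 μatm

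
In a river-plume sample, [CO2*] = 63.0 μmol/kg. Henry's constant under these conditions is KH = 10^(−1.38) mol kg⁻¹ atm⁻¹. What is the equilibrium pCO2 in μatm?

pCO2 = 1510 μatm

KH = 10^(−1.38) = 4.169×10^-2 mol kg⁻¹ atm⁻¹
pCO2 = [CO2*]/KH = 63.0×10^-6 / 4.169×10^-2 = 1.51×10^-3 atm = 1510 μatm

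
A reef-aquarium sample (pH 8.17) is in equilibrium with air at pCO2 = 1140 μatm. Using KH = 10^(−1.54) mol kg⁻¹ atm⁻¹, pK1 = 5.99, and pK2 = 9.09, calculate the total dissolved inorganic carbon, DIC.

DIC = 5.61 mmol/kg

[CO2*] = KH · pCO2 = 10^(−1.54) × 1140×10^-6 = 3.288×10^-5 mol/kg
α₀ = 1/(1 + K1/[H⁺] + K1K2/[H⁺]²) = 1/(1 + 10^+2.18 + 10^+1.26) = 0.005863
DIC = [CO2*]/α₀ = 3.288×10^-5 / 0.005863 = 5.61 mmol/kg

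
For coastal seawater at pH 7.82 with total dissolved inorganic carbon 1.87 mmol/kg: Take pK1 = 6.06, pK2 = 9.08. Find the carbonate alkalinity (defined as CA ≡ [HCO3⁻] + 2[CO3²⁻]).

CA = [HCO3⁻] + 2[CO3²⁻] = (α₁ + 2α₂)·DIC
At pH 7.82: [H⁺]/K1 = 10^-1.76 = 0.017378, K2/[H⁺] = 10^-1.26 = 0.054954
α₁ = 1/(1 + 0.017378 + 0.054954) = 1/1.0723 = 0.9325; α₂ = α₁·K2/[H⁺] = 0.05125
α₁ + 2α₂ = 1.0350
CA = 1.0350 × 1.87 = 1.94 mmol/kg

CA = 1.94 mmol/kg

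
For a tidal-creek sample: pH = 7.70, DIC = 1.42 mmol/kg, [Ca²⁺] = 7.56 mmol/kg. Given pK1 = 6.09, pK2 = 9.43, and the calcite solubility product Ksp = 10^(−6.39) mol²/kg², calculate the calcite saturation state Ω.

Ω = 0.470

α₂ = 1 / (1 + [H⁺]/K2 + [H⁺]²/(K1K2)) = 1 / (1 + 10^+1.73 + 10^+0.12)
   = 1 / (1 + 53.703 + 1.3183) = 1/56.021 = 0.01785
[CO3²⁻] = α₂ × DIC = 0.01785 × 1.42 = 0.02535 mmol/kg
Ksp = 10^(−6.39) = 4.074×10^-7
Ω = [Ca²⁺][CO3²⁻]/Ksp = (7.56×10^-3)(2.535×10^-5) / 4.074×10^-7 = 0.470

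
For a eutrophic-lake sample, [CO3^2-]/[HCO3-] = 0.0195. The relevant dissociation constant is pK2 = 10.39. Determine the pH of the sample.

From K2 = [H⁺][CO3^2-]/[HCO3-]:  pH = pK2 + log₁₀([CO3^2-]/[HCO3-])
log₁₀(0.0195) = -1.710
pH = 10.39 + (-1.710) = 8.68

pH = 8.68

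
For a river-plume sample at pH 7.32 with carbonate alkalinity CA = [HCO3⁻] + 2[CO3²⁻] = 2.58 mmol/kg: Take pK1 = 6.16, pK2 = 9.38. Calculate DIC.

CA = [HCO3⁻] + 2[CO3²⁻] = (α₁ + 2α₂)·DIC
At pH 7.32: [H⁺]/K1 = 10^-1.16 = 0.069183, K2/[H⁺] = 10^-2.06 = 0.0087096
α₁ = 1/(1 + 0.069183 + 0.0087096) = 1/1.0779 = 0.9277; α₂ = α₁·K2/[H⁺] = 0.008080
α₁ + 2α₂ = 0.9439
DIC = CA / (α₁ + 2α₂) = 2.58 / 0.9439 = 2.73 mmol/kg

DIC = 2.73 mmol/kg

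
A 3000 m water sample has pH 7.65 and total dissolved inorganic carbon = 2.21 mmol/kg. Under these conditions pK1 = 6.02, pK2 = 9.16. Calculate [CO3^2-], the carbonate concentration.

[CO3²⁻] = 0.0648 mmol/kg

α₂ = 1 / (1 + [H⁺]/K2 + [H⁺]²/(K1K2)) = 1 / (1 + 10^+1.51 + 10^-0.12)
   = 1 / (1 + 32.359 + 0.75858) = 1/34.118 = 0.02931
[CO3²⁻] = α₂ × DIC = 0.02931 × 2.21 = 0.0648 mmol/kg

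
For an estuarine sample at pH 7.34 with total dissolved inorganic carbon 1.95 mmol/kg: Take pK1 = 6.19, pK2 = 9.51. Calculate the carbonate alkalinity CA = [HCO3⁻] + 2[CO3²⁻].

CA = [HCO3⁻] + 2[CO3²⁻] = (α₁ + 2α₂)·DIC
At pH 7.34: [H⁺]/K1 = 10^-1.15 = 0.070795, K2/[H⁺] = 10^-2.17 = 0.0067608
α₁ = 1/(1 + 0.070795 + 0.0067608) = 1/1.0776 = 0.9280; α₂ = α₁·K2/[H⁺] = 0.006274
α₁ + 2α₂ = 0.9406
CA = 0.9406 × 1.95 = 1.83 mmol/kg

CA = 1.83 mmol/kg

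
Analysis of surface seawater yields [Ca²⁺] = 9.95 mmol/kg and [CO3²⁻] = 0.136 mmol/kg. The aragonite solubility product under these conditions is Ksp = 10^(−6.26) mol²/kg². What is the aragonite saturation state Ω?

Ω = 2.46

Ksp = 10^(−6.26) = 5.495×10^-7
Ω = [Ca²⁺][CO3²⁻]/Ksp = (9.95×10^-3)(0.136×10^-3) / 5.495×10^-7 = 2.46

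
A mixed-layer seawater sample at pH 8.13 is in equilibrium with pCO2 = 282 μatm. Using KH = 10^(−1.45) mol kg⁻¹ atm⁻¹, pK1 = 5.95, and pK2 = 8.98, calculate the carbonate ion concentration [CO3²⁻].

[CO2*] = KH · pCO2 = 10^(−1.45) × 282×10^-6 = 1.001×10^-5 mol/kg
α₀ = 1/(1 + K1/[H⁺] + K1K2/[H⁺]²) = 1/(1 + 10^+2.18 + 10^+1.33) = 0.005756
DIC = [CO2*]/α₀ = 1.001×10^-5 / 0.005756 = 1.738 mmol/kg
[CO3²⁻] = α₂·DIC; α₂ = 0.1231, so [CO3²⁻] = 0.1231 × 1.738 = 0.214 mmol/kg

[CO3²⁻] = 0.214 mmol/kg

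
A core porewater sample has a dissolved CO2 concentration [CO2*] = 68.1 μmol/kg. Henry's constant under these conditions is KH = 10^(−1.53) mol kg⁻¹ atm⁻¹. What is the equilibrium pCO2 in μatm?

KH = 10^(−1.53) = 2.951×10^-2 mol kg⁻¹ atm⁻¹
pCO2 = [CO2*]/KH = 68.1×10^-6 / 2.951×10^-2 = 2.31×10^-3 atm = 2310 μatm

pCO2 = 2310 μatm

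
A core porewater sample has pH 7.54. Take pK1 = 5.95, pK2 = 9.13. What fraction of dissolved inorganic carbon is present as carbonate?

α₂ = 0.0244

α₂ = 1 / (1 + [H⁺]/K2 + [H⁺]²/(K1K2)) = 1 / (1 + 10^+1.59 + 10^+0.00)
   = 1 / (1 + 38.905 + 1.0000) = 1/40.905 = 0.02445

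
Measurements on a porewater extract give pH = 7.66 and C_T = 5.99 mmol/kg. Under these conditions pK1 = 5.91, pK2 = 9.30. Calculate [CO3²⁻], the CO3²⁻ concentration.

[CO3²⁻] = 0.132 mmol/kg

α₂ = 1 / (1 + [H⁺]/K2 + [H⁺]²/(K1K2)) = 1 / (1 + 10^+1.64 + 10^-0.11)
   = 1 / (1 + 43.652 + 0.77625) = 1/45.428 = 0.02201
[CO3²⁻] = α₂ × DIC = 0.02201 × 5.99 = 0.132 mmol/kg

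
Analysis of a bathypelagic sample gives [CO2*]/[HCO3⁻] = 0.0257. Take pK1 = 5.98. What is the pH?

pH = 7.57

From K1 = [H⁺][HCO3⁻]/[CO2*]:  pH = pK1 − log₁₀([CO2*]/[HCO3⁻])
log₁₀(0.0257) = -1.590
pH = 5.98 − (-1.590) = 7.57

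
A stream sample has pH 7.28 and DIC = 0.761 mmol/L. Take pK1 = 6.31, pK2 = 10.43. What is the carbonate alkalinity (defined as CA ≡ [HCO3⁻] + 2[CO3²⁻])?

CA = [HCO3⁻] + 2[CO3²⁻] = (α₁ + 2α₂)·DIC
At pH 7.28: [H⁺]/K1 = 10^-0.97 = 0.10715, K2/[H⁺] = 10^-3.15 = 0.00070795
α₁ = 1/(1 + 0.10715 + 0.00070795) = 1/1.1079 = 0.9026; α₂ = α₁·K2/[H⁺] = 0.0006390
α₁ + 2α₂ = 0.9039
CA = 0.9039 × 0.761 = 0.688 mmol/L

CA = 0.688 mmol/L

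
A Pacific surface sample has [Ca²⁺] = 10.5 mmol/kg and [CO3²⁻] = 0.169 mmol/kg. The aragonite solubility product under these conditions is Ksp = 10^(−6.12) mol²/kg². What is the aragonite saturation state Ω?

Ω = 2.34

Ksp = 10^(−6.12) = 7.586×10^-7
Ω = [Ca²⁺][CO3²⁻]/Ksp = (10.5×10^-3)(0.169×10^-3) / 7.586×10^-7 = 2.34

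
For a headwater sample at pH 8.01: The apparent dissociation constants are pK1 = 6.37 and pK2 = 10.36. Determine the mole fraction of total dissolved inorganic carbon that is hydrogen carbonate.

α₁ = 1 / (1 + [H⁺]/K1 + K2/[H⁺]) = 1 / (1 + 10^-1.64 + 10^-2.35)
   = 1 / (1 + 0.022909 + 0.0044668) = 1/1.0274 = 0.9734

α₁ = 0.973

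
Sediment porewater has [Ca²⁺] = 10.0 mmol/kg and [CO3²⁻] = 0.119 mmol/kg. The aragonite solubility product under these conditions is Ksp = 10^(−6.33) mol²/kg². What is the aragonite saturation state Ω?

Ω = 2.54

Ksp = 10^(−6.33) = 4.677×10^-7
Ω = [Ca²⁺][CO3²⁻]/Ksp = (10.0×10^-3)(0.119×10^-3) / 4.677×10^-7 = 2.54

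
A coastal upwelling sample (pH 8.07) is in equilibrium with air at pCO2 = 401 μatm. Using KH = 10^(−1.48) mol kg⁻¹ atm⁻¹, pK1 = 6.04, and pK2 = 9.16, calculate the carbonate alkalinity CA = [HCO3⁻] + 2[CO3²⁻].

CA = 1.65 mmol/kg

[CO2*] = KH · pCO2 = 10^(−1.48) × 401×10^-6 = 1.328×10^-5 mol/kg
α₀ = 1/(1 + K1/[H⁺] + K1K2/[H⁺]²) = 1/(1 + 10^+2.03 + 10^+0.94) = 0.008557
DIC = [CO2*]/α₀ = 1.328×10^-5 / 0.008557 = 1.552 mmol/kg
CA = (α₁ + 2α₂)·DIC = (0.9169 + 2×0.07453) × 1.552 = 1.65 mmol/kg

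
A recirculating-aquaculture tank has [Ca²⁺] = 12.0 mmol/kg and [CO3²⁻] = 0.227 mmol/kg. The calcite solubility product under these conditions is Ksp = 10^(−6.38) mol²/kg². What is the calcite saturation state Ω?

Ksp = 10^(−6.38) = 4.169×10^-7
Ω = [Ca²⁺][CO3²⁻]/Ksp = (12.0×10^-3)(0.227×10^-3) / 4.169×10^-7 = 6.53

Ω = 6.53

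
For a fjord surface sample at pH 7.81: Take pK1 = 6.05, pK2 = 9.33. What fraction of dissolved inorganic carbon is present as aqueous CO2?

α₀ = 1 / (1 + K1/[H⁺] + K1K2/[H⁺]²) = 1 / (1 + 10^+1.76 + 10^+0.24)
   = 1 / (1 + 57.544 + 1.7378) = 1/60.282 = 0.01659

α₀ = 0.0166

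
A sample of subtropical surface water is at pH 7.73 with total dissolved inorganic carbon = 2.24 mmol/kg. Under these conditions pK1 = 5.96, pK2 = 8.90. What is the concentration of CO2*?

[CO2*] = 0.0351 mmol/kg

α₀ = 1 / (1 + K1/[H⁺] + K1K2/[H⁺]²) = 1 / (1 + 10^+1.77 + 10^+0.60)
   = 1 / (1 + 58.884 + 3.9811) = 1/63.865 = 0.01566
[CO2*] = α₀ × DIC = 0.01566 × 2.24 = 0.0351 mmol/kg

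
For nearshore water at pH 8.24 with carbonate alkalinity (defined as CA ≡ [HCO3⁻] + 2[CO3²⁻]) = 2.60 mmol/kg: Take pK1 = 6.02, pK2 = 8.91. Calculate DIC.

CA = [HCO3⁻] + 2[CO3²⁻] = (α₁ + 2α₂)·DIC
At pH 8.24: [H⁺]/K1 = 10^-2.22 = 0.0060256, K2/[H⁺] = 10^-0.67 = 0.21380
α₁ = 1/(1 + 0.0060256 + 0.21380) = 1/1.2198 = 0.8198; α₂ = α₁·K2/[H⁺] = 0.1753
α₁ + 2α₂ = 1.1703
DIC = CA / (α₁ + 2α₂) = 2.60 / 1.1703 = 2.22 mmol/kg

DIC = 2.22 mmol/kg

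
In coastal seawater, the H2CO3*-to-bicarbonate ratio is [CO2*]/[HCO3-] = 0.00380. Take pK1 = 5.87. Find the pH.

pH = 8.29

From K1 = [H⁺][HCO3-]/[CO2*]:  pH = pK1 − log₁₀([CO2*]/[HCO3-])
log₁₀(0.00380) = -2.420
pH = 5.87 − (-2.420) = 8.29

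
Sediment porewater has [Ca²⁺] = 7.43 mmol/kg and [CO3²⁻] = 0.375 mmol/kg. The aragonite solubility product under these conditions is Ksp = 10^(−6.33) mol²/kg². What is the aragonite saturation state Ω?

Ω = 5.96

Ksp = 10^(−6.33) = 4.677×10^-7
Ω = [Ca²⁺][CO3²⁻]/Ksp = (7.43×10^-3)(0.375×10^-3) / 4.677×10^-7 = 5.96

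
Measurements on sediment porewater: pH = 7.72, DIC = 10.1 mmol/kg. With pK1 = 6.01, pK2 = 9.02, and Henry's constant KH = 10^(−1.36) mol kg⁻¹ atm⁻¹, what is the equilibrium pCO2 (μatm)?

pCO2 = 4220 μatm

α₀ = 1 / (1 + K1/[H⁺] + K1K2/[H⁺]²) = 1 / (1 + 10^+1.71 + 10^+0.41)
   = 1 / (1 + 51.286 + 2.5704) = 1/54.857 = 0.01823
[CO2*] = α₀ × DIC = 0.01823 × 10.1 = 0.1841 mmol/kg
pCO2 = [CO2*]/KH = 1.841×10^-4 / 4.365×10^-2 = 4220 μatm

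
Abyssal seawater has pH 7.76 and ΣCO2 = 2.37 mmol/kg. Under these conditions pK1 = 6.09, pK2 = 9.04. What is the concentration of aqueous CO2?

α₀ = 1 / (1 + K1/[H⁺] + K1K2/[H⁺]²) = 1 / (1 + 10^+1.67 + 10^+0.39)
   = 1 / (1 + 46.774 + 2.4547) = 1/50.228 = 0.01991
[CO2*] = α₀ × DIC = 0.01991 × 2.37 = 0.0472 mmol/kg

[CO2*] = 0.0472 mmol/kg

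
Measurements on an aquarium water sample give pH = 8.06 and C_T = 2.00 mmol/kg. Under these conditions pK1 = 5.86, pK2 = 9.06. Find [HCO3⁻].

[HCO3⁻] = 1.81 mmol/kg

α₁ = 1 / (1 + [H⁺]/K1 + K2/[H⁺]) = 1 / (1 + 10^-2.20 + 10^-1.00)
   = 1 / (1 + 0.0063096 + 0.10000) = 1/1.1063 = 0.9039
[HCO3⁻] = α₁ × DIC = 0.9039 × 2.00 = 1.81 mmol/kg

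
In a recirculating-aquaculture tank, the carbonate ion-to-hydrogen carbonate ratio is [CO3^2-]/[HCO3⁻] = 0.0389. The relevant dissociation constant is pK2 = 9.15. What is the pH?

From K2 = [H⁺][CO3^2-]/[HCO3⁻]:  pH = pK2 + log₁₀([CO3^2-]/[HCO3⁻])
log₁₀(0.0389) = -1.410
pH = 9.15 + (-1.410) = 7.74

pH = 7.74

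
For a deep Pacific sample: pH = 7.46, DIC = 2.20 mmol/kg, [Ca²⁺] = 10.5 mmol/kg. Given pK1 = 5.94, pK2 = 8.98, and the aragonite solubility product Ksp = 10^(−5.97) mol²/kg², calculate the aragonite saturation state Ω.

α₂ = 1 / (1 + [H⁺]/K2 + [H⁺]²/(K1K2)) = 1 / (1 + 10^+1.52 + 10^+0.00)
   = 1 / (1 + 33.113 + 1.0000) = 1/35.113 = 0.02848
[CO3²⁻] = α₂ × DIC = 0.02848 × 2.20 = 0.06265 mmol/kg
Ksp = 10^(−5.97) = 1.072×10^-6
Ω = [Ca²⁺][CO3²⁻]/Ksp = (10.5×10^-3)(6.265×10^-5) / 1.072×10^-6 = 0.614

Ω = 0.614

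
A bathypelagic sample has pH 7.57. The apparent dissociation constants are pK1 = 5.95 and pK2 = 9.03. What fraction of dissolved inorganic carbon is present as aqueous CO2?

α₀ = 0.0227

α₀ = 1 / (1 + K1/[H⁺] + K1K2/[H⁺]²) = 1 / (1 + 10^+1.62 + 10^+0.16)
   = 1 / (1 + 41.687 + 1.4454) = 1/44.132 = 0.02266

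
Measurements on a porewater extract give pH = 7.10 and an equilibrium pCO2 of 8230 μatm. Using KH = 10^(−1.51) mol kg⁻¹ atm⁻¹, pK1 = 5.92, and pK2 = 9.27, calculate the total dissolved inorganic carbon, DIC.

DIC = 4.13 mmol/kg

[CO2*] = KH · pCO2 = 10^(−1.51) × 8230×10^-6 = 2.543×10^-4 mol/kg
α₀ = 1/(1 + K1/[H⁺] + K1K2/[H⁺]²) = 1/(1 + 10^+1.18 + 10^-0.99) = 0.06158
DIC = [CO2*]/α₀ = 2.543×10^-4 / 0.06158 = 4.13 mmol/kg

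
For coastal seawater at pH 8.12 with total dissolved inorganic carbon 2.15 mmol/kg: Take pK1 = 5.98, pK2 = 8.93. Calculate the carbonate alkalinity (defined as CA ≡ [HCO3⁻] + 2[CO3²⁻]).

CA = 2.42 mmol/kg

CA = [HCO3⁻] + 2[CO3²⁻] = (α₁ + 2α₂)·DIC
At pH 8.12: [H⁺]/K1 = 10^-2.14 = 0.0072444, K2/[H⁺] = 10^-0.81 = 0.15488
α₁ = 1/(1 + 0.0072444 + 0.15488) = 1/1.1621 = 0.8605; α₂ = α₁·K2/[H⁺] = 0.1333
α₁ + 2α₂ = 1.1270
CA = 1.1270 × 2.15 = 2.42 mmol/kg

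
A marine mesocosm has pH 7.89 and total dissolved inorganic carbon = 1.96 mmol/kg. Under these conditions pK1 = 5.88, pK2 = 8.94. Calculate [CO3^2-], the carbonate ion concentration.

[CO3²⁻] = 0.159 mmol/kg

α₂ = 1 / (1 + [H⁺]/K2 + [H⁺]²/(K1K2)) = 1 / (1 + 10^+1.05 + 10^-0.96)
   = 1 / (1 + 11.220 + 0.10965) = 1/12.330 = 0.08110
[CO3²⁻] = α₂ × DIC = 0.08110 × 1.96 = 0.159 mmol/kg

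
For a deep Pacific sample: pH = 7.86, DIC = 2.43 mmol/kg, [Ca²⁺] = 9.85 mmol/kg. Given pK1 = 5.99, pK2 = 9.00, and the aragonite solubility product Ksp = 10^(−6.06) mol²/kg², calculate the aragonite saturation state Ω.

α₂ = 1 / (1 + [H⁺]/K2 + [H⁺]²/(K1K2)) = 1 / (1 + 10^+1.14 + 10^-0.73)
   = 1 / (1 + 13.804 + 0.18621) = 1/14.990 = 0.06671
[CO3²⁻] = α₂ × DIC = 0.06671 × 2.43 = 0.1621 mmol/kg
Ksp = 10^(−6.06) = 8.710×10^-7
Ω = [Ca²⁺][CO3²⁻]/Ksp = (9.85×10^-3)(1.621×10^-4) / 8.710×10^-7 = 1.83

Ω = 1.83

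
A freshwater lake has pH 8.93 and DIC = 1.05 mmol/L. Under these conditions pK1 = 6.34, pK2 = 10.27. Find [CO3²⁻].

[CO3²⁻] = 0.0458 mmol/L

α₂ = 1 / (1 + [H⁺]/K2 + [H⁺]²/(K1K2)) = 1 / (1 + 10^+1.34 + 10^-1.25)
   = 1 / (1 + 21.878 + 0.056234) = 1/22.934 = 0.04360
[CO3²⁻] = α₂ × DIC = 0.04360 × 1.05 = 0.0458 mmol/L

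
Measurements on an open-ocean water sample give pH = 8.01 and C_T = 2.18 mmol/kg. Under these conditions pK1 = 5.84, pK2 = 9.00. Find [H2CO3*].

α₀ = 1 / (1 + K1/[H⁺] + K1K2/[H⁺]²) = 1 / (1 + 10^+2.17 + 10^+1.18)
   = 1 / (1 + 147.91 + 15.136) = 1/164.05 = 0.006096
[CO2*] = α₀ × DIC = 0.006096 × 2.18 = 0.0133 mmol/kg = 13.3 μmol/kg

[CO2*] = 13.3 μmol/kg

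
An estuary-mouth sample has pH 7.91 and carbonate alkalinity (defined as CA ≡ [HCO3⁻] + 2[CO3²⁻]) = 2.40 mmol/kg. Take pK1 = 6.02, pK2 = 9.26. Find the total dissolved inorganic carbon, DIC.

DIC = 2.33 mmol/kg

CA = [HCO3⁻] + 2[CO3²⁻] = (α₁ + 2α₂)·DIC
At pH 7.91: [H⁺]/K1 = 10^-1.89 = 0.012882, K2/[H⁺] = 10^-1.35 = 0.044668
α₁ = 1/(1 + 0.012882 + 0.044668) = 1/1.0576 = 0.9456; α₂ = α₁·K2/[H⁺] = 0.04224
α₁ + 2α₂ = 1.0301
DIC = CA / (α₁ + 2α₂) = 2.40 / 1.0301 = 2.33 mmol/kg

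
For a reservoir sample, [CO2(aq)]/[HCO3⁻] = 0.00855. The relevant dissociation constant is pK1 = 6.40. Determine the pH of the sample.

From K1 = [H⁺][HCO3⁻]/[CO2(aq)]:  pH = pK1 − log₁₀([CO2(aq)]/[HCO3⁻])
log₁₀(0.00855) = -2.068
pH = 6.40 − (-2.068) = 8.47

pH = 8.47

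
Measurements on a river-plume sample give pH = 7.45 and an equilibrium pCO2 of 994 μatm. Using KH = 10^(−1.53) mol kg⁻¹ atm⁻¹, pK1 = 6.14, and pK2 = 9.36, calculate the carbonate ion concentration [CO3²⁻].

[CO3²⁻] = 7.37 μmol/kg

[CO2*] = KH · pCO2 = 10^(−1.53) × 994×10^-6 = 2.934×10^-5 mol/kg
α₀ = 1/(1 + K1/[H⁺] + K1K2/[H⁺]²) = 1/(1 + 10^+1.31 + 10^-0.60) = 0.04615
DIC = [CO2*]/α₀ = 2.934×10^-5 / 0.04615 = 0.6356 mmol/kg
[CO3²⁻] = α₂·DIC; α₂ = 0.01159, so [CO3²⁻] = 0.01159 × 0.6356 = 0.00737 mmol/kg = 7.37 μmol/kg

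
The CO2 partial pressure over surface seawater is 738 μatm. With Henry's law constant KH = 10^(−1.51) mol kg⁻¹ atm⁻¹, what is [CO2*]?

KH = 10^(−1.51) = 3.090×10^-2 mol kg⁻¹ atm⁻¹
[CO2*] = KH · pCO2 = 3.090×10^-2 × 738×10^-6 atm = 2.28×10^-5 mol/kg

[CO2*] = 22.8 μmol/kg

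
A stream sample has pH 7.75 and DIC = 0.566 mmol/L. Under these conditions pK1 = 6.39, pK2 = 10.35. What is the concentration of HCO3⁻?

[HCO3⁻] = 0.541 mmol/L

α₁ = 1 / (1 + [H⁺]/K1 + K2/[H⁺]) = 1 / (1 + 10^-1.36 + 10^-2.60)
   = 1 / (1 + 0.043652 + 0.0025119) = 1/1.0462 = 0.9559
[HCO3⁻] = α₁ × DIC = 0.9559 × 0.566 = 0.541 mmol/L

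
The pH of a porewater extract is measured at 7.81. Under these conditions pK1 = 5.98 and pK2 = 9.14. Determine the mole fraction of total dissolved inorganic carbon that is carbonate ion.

α₂ = 1 / (1 + [H⁺]/K2 + [H⁺]²/(K1K2)) = 1 / (1 + 10^+1.33 + 10^-0.50)
   = 1 / (1 + 21.380 + 0.31623) = 1/22.696 = 0.04406

α₂ = 0.0441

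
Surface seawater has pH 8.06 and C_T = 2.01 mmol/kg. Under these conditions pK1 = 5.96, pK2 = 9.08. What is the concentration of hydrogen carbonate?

[HCO3⁻] = 1.82 mmol/kg

α₁ = 1 / (1 + [H⁺]/K1 + K2/[H⁺]) = 1 / (1 + 10^-2.10 + 10^-1.02)
   = 1 / (1 + 0.0079433 + 0.095499) = 1/1.1034 = 0.9063
[HCO3⁻] = α₁ × DIC = 0.9063 × 2.01 = 1.82 mmol/kg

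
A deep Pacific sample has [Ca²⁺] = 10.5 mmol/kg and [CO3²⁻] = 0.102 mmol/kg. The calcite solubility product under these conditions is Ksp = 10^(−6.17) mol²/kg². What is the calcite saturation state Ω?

Ksp = 10^(−6.17) = 6.761×10^-7
Ω = [Ca²⁺][CO3²⁻]/Ksp = (10.5×10^-3)(0.102×10^-3) / 6.761×10^-7 = 1.58

Ω = 1.58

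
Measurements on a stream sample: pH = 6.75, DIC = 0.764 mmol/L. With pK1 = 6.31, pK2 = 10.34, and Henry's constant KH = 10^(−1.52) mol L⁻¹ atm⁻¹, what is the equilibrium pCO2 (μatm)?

pCO2 = 6740 μatm

α₀ = 1 / (1 + K1/[H⁺] + K1K2/[H⁺]²) = 1 / (1 + 10^+0.44 + 10^-3.15)
   = 1 / (1 + 2.7542 + 0.00070795) = 1/3.7549 = 0.2663
[CO2*] = α₀ × DIC = 0.2663 × 0.764 = 0.2035 mmol/L
pCO2 = [CO2*]/KH = 2.035×10^-4 / 3.020×10^-2 = 6740 μatm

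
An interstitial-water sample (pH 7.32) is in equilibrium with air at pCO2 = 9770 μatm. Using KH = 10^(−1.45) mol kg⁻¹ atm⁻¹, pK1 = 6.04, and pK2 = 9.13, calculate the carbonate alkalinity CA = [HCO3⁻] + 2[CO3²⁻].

[CO2*] = KH · pCO2 = 10^(−1.45) × 9770×10^-6 = 3.467×10^-4 mol/kg
α₀ = 1/(1 + K1/[H⁺] + K1K2/[H⁺]²) = 1/(1 + 10^+1.28 + 10^-0.53) = 0.04914
DIC = [CO2*]/α₀ = 3.467×10^-4 / 0.04914 = 7.054 mmol/kg
CA = (α₁ + 2α₂)·DIC = (0.9364 + 2×0.01450) × 7.054 = 6.81 mmol/kg

CA = 6.81 mmol/kg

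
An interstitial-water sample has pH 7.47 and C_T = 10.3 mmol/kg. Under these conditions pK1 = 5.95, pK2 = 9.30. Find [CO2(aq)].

α₀ = 1 / (1 + K1/[H⁺] + K1K2/[H⁺]²) = 1 / (1 + 10^+1.52 + 10^-0.31)
   = 1 / (1 + 33.113 + 0.48978) = 1/34.603 = 0.02890
[CO2*] = α₀ × DIC = 0.02890 × 10.3 = 0.298 mmol/kg

[CO2*] = 0.298 mmol/kg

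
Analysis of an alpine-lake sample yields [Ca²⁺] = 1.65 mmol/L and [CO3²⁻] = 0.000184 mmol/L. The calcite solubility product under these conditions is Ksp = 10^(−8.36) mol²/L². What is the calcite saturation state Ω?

Ω = 0.0696

Ksp = 10^(−8.36) = 4.365×10^-9
Ω = [Ca²⁺][CO3²⁻]/Ksp = (1.65×10^-3)(0.000184×10^-3) / 4.365×10^-9 = 0.0696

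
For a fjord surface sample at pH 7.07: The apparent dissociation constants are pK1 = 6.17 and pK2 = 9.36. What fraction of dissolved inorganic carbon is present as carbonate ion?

α₂ = 0.00453

α₂ = 1 / (1 + [H⁺]/K2 + [H⁺]²/(K1K2)) = 1 / (1 + 10^+2.29 + 10^+1.39)
   = 1 / (1 + 194.98 + 24.547) = 1/220.53 = 0.004534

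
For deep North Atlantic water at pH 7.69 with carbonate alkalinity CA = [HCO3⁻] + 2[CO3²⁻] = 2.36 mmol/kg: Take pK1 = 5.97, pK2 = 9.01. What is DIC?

DIC = 2.30 mmol/kg

CA = [HCO3⁻] + 2[CO3²⁻] = (α₁ + 2α₂)·DIC
At pH 7.69: [H⁺]/K1 = 10^-1.72 = 0.019055, K2/[H⁺] = 10^-1.32 = 0.047863
α₁ = 1/(1 + 0.019055 + 0.047863) = 1/1.0669 = 0.9373; α₂ = α₁·K2/[H⁺] = 0.04486
α₁ + 2α₂ = 1.0270
DIC = CA / (α₁ + 2α₂) = 2.36 / 1.0270 = 2.30 mmol/kg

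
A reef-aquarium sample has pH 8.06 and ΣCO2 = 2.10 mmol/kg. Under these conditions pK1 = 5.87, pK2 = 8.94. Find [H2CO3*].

α₀ = 1 / (1 + K1/[H⁺] + K1K2/[H⁺]²) = 1 / (1 + 10^+2.19 + 10^+1.31)
   = 1 / (1 + 154.88 + 20.417) = 1/176.30 = 0.005672
[CO2*] = α₀ × DIC = 0.005672 × 2.10 = 0.0119 mmol/kg = 11.9 μmol/kg

[CO2*] = 11.9 μmol/kg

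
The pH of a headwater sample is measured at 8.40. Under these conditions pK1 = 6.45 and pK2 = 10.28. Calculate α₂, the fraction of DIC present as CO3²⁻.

α₂ = 1 / (1 + [H⁺]/K2 + [H⁺]²/(K1K2)) = 1 / (1 + 10^+1.88 + 10^-0.07)
   = 1 / (1 + 75.858 + 0.85114) = 1/77.709 = 0.01287

α₂ = 0.0129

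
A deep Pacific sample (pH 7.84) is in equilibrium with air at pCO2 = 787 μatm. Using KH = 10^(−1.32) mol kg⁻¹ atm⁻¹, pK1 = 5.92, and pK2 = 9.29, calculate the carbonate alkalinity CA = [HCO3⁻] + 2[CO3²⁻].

CA = 3.36 mmol/kg

[CO2*] = KH · pCO2 = 10^(−1.32) × 787×10^-6 = 3.767×10^-5 mol/kg
α₀ = 1/(1 + K1/[H⁺] + K1K2/[H⁺]²) = 1/(1 + 10^+1.92 + 10^+0.47) = 0.01148
DIC = [CO2*]/α₀ = 3.767×10^-5 / 0.01148 = 3.282 mmol/kg
CA = (α₁ + 2α₂)·DIC = (0.9547 + 2×0.03387) × 3.282 = 3.36 mmol/kg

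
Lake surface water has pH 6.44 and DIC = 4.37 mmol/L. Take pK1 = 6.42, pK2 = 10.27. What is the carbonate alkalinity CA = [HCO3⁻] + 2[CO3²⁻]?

CA = [HCO3⁻] + 2[CO3²⁻] = (α₁ + 2α₂)·DIC
At pH 6.44: [H⁺]/K1 = 10^-0.02 = 0.95499, K2/[H⁺] = 10^-3.83 = 0.00014791
α₁ = 1/(1 + 0.95499 + 0.00014791) = 1/1.9551 = 0.5115; α₂ = α₁·K2/[H⁺] = 7.565×10^-5
α₁ + 2α₂ = 0.5116
CA = 0.5116 × 4.37 = 2.24 mmol/L

CA = 2.24 mmol/L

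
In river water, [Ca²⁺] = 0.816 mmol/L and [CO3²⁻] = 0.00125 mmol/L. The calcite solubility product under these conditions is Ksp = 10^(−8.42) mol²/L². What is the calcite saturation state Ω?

Ω = 0.268

Ksp = 10^(−8.42) = 3.802×10^-9
Ω = [Ca²⁺][CO3²⁻]/Ksp = (0.816×10^-3)(0.00125×10^-3) / 3.802×10^-9 = 0.268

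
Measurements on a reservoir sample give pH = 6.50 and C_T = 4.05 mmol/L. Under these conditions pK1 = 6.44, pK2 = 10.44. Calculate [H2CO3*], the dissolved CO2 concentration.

[CO2*] = 1.89 mmol/L

α₀ = 1 / (1 + K1/[H⁺] + K1K2/[H⁺]²) = 1 / (1 + 10^+0.06 + 10^-3.88)
   = 1 / (1 + 1.1482 + 0.00013183) = 1/2.1483 = 0.4655
[CO2*] = α₀ × DIC = 0.4655 × 4.05 = 1.89 mmol/L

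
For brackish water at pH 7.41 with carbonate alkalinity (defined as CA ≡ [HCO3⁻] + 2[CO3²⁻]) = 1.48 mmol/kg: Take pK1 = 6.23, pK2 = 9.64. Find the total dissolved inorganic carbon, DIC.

DIC = 1.57 mmol/kg

CA = [HCO3⁻] + 2[CO3²⁻] = (α₁ + 2α₂)·DIC
At pH 7.41: [H⁺]/K1 = 10^-1.18 = 0.066069, K2/[H⁺] = 10^-2.23 = 0.0058884
α₁ = 1/(1 + 0.066069 + 0.0058884) = 1/1.0720 = 0.9329; α₂ = α₁·K2/[H⁺] = 0.005493
α₁ + 2α₂ = 0.9439
DIC = CA / (α₁ + 2α₂) = 1.48 / 0.9439 = 1.57 mmol/kg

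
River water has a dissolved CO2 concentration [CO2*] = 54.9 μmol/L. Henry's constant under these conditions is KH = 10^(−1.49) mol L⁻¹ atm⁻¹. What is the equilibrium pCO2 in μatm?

KH = 10^(−1.49) = 3.236×10^-2 mol L⁻¹ atm⁻¹
pCO2 = [CO2*]/KH = 54.9×10^-6 / 3.236×10^-2 = 1.70×10^-3 atm = 1700 μatm

pCO2 = 1700 μatm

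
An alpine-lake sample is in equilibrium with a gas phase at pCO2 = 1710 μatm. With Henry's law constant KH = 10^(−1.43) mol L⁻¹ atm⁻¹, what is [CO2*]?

KH = 10^(−1.43) = 3.715×10^-2 mol L⁻¹ atm⁻¹
[CO2*] = KH · pCO2 = 3.715×10^-2 × 1710×10^-6 atm = 6.35×10^-5 mol/L

[CO2*] = 63.5 μmol/L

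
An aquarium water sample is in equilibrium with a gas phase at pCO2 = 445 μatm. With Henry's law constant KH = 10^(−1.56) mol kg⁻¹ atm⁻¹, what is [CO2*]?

[CO2*] = 12.3 μmol/kg

KH = 10^(−1.56) = 2.754×10^-2 mol kg⁻¹ atm⁻¹
[CO2*] = KH · pCO2 = 2.754×10^-2 × 445×10^-6 atm = 1.23×10^-5 mol/kg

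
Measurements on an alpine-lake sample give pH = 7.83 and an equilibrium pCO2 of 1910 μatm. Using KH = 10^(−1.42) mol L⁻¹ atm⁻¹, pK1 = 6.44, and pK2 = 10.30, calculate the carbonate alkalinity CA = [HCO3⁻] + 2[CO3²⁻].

CA = 1.79 mmol/L

[CO2*] = KH · pCO2 = 10^(−1.42) × 1910×10^-6 = 7.262×10^-5 mol/L
α₀ = 1/(1 + K1/[H⁺] + K1K2/[H⁺]²) = 1/(1 + 10^+1.39 + 10^-1.08) = 0.03902
DIC = [CO2*]/α₀ = 7.262×10^-5 / 0.03902 = 1.861 mmol/L
CA = (α₁ + 2α₂)·DIC = (0.9577 + 2×0.003245) × 1.861 = 1.79 mmol/L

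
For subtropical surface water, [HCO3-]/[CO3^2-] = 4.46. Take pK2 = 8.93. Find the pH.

pH = 8.28

From K2 = [H⁺][CO3^2-]/[HCO3-]:  pH = pK2 − log₁₀([HCO3-]/[CO3^2-])
log₁₀(4.46) = +0.649
pH = 8.93 − (+0.649) = 8.28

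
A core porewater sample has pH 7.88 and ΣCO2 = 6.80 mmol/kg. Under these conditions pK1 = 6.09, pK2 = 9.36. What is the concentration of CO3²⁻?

α₂ = 1 / (1 + [H⁺]/K2 + [H⁺]²/(K1K2)) = 1 / (1 + 10^+1.48 + 10^-0.31)
   = 1 / (1 + 30.200 + 0.48978) = 1/31.689 = 0.03156
[CO3²⁻] = α₂ × DIC = 0.03156 × 6.80 = 0.215 mmol/kg

[CO3²⁻] = 0.215 mmol/kg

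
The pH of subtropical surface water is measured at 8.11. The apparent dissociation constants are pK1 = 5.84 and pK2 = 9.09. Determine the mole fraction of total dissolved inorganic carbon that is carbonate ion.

α₂ = 0.0943

α₂ = 1 / (1 + [H⁺]/K2 + [H⁺]²/(K1K2)) = 1 / (1 + 10^+0.98 + 10^-1.29)
   = 1 / (1 + 9.5499 + 0.051286) = 1/10.601 = 0.09433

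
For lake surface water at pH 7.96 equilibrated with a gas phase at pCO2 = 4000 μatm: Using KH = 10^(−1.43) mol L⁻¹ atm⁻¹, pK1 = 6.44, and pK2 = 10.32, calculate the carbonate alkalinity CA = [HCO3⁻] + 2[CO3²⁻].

[CO2*] = KH · pCO2 = 10^(−1.43) × 4000×10^-6 = 1.486×10^-4 mol/L
α₀ = 1/(1 + K1/[H⁺] + K1K2/[H⁺]²) = 1/(1 + 10^+1.52 + 10^-0.84) = 0.02919
DIC = [CO2*]/α₀ = 1.486×10^-4 / 0.02919 = 5.091 mmol/L
CA = (α₁ + 2α₂)·DIC = (0.9666 + 2×0.004219) × 5.091 = 4.96 mmol/L

CA = 4.96 mmol/L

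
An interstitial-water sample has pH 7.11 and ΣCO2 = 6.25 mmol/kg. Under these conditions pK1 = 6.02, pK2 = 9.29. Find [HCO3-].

[HCO3⁻] = 5.75 mmol/kg

α₁ = 1 / (1 + [H⁺]/K1 + K2/[H⁺]) = 1 / (1 + 10^-1.09 + 10^-2.18)
   = 1 / (1 + 0.081283 + 0.0066069) = 1/1.0879 = 0.9192
[HCO3⁻] = α₁ × DIC = 0.9192 × 6.25 = 5.75 mmol/kg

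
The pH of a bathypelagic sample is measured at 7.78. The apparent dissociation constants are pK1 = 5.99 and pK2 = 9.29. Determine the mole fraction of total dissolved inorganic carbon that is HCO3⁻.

α₁ = 0.955

α₁ = 1 / (1 + [H⁺]/K1 + K2/[H⁺]) = 1 / (1 + 10^-1.79 + 10^-1.51)
   = 1 / (1 + 0.016218 + 0.030903) = 1/1.0471 = 0.9550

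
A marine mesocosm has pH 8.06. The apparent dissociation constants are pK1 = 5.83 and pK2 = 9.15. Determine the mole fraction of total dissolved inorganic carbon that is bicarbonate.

α₁ = 0.920

α₁ = 1 / (1 + [H⁺]/K1 + K2/[H⁺]) = 1 / (1 + 10^-2.23 + 10^-1.09)
   = 1 / (1 + 0.0058884 + 0.081283) = 1/1.0872 = 0.9198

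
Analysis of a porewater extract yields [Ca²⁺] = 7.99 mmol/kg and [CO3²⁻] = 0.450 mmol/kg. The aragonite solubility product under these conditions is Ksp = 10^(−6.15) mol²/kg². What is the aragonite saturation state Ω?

Ksp = 10^(−6.15) = 7.079×10^-7
Ω = [Ca²⁺][CO3²⁻]/Ksp = (7.99×10^-3)(0.450×10^-3) / 7.079×10^-7 = 5.08

Ω = 5.08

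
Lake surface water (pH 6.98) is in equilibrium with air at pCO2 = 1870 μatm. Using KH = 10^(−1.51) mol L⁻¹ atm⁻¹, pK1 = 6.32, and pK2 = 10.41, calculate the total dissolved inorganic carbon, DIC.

[CO2*] = KH · pCO2 = 10^(−1.51) × 1870×10^-6 = 5.779×10^-5 mol/L
α₀ = 1/(1 + K1/[H⁺] + K1K2/[H⁺]²) = 1/(1 + 10^+0.66 + 10^-2.77) = 0.1795
DIC = [CO2*]/α₀ = 5.779×10^-5 / 0.1795 = 0.322 mmol/L

DIC = 0.322 mmol/L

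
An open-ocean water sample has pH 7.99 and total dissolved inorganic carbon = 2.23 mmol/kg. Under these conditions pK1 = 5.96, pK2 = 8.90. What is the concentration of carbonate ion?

α₂ = 1 / (1 + [H⁺]/K2 + [H⁺]²/(K1K2)) = 1 / (1 + 10^+0.91 + 10^-1.12)
   = 1 / (1 + 8.1283 + 0.075858) = 1/9.2042 = 0.1086
[CO3²⁻] = α₂ × DIC = 0.1086 × 2.23 = 0.242 mmol/kg

[CO3²⁻] = 0.242 mmol/kg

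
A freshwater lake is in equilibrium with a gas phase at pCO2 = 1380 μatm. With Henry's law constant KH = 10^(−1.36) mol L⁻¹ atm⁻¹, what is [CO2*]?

KH = 10^(−1.36) = 4.365×10^-2 mol L⁻¹ atm⁻¹
[CO2*] = KH · pCO2 = 4.365×10^-2 × 1380×10^-6 atm = 6.02×10^-5 mol/L

[CO2*] = 60.2 μmol/L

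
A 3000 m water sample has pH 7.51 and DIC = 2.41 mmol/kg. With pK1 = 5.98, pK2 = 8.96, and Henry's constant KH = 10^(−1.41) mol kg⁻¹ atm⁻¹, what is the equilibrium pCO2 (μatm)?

pCO2 = 1720 μatm

α₀ = 1 / (1 + K1/[H⁺] + K1K2/[H⁺]²) = 1 / (1 + 10^+1.53 + 10^+0.08)
   = 1 / (1 + 33.884 + 1.2023) = 1/36.087 = 0.02771
[CO2*] = α₀ × DIC = 0.02771 × 2.41 = 0.06678 mmol/kg
pCO2 = [CO2*]/KH = 6.678×10^-5 / 3.890×10^-2 = 1720 μatm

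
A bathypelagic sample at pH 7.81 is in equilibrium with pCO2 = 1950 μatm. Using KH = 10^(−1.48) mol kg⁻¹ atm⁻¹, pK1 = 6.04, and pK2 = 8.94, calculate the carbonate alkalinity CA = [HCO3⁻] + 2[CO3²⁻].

CA = 4.37 mmol/kg

[CO2*] = KH · pCO2 = 10^(−1.48) × 1950×10^-6 = 6.457×10^-5 mol/kg
α₀ = 1/(1 + K1/[H⁺] + K1K2/[H⁺]²) = 1/(1 + 10^+1.77 + 10^+0.64) = 0.01556
DIC = [CO2*]/α₀ = 6.457×10^-5 / 0.01556 = 4.149 mmol/kg
CA = (α₁ + 2α₂)·DIC = (0.9165 + 2×0.06794) × 4.149 = 4.37 mmol/kg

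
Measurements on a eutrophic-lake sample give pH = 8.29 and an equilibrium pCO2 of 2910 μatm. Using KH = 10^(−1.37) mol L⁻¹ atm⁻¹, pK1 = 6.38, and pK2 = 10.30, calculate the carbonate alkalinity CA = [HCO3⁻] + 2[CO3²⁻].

[CO2*] = KH · pCO2 = 10^(−1.37) × 2910×10^-6 = 1.241×10^-4 mol/L
α₀ = 1/(1 + K1/[H⁺] + K1K2/[H⁺]²) = 1/(1 + 10^+1.91 + 10^-0.10) = 0.01204
DIC = [CO2*]/α₀ = 1.241×10^-4 / 0.01204 = 10.31 mmol/L
CA = (α₁ + 2α₂)·DIC = (0.9784 + 2×0.009561) × 10.31 = 10.3 mmol/L

CA = 10.3 mmol/L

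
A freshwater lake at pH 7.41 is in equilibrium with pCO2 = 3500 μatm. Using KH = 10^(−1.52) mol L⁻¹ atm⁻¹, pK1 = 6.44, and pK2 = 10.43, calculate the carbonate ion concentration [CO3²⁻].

[CO2*] = KH · pCO2 = 10^(−1.52) × 3500×10^-6 = 1.057×10^-4 mol/L
α₀ = 1/(1 + K1/[H⁺] + K1K2/[H⁺]²) = 1/(1 + 10^+0.97 + 10^-2.05) = 0.09670
DIC = [CO2*]/α₀ = 1.057×10^-4 / 0.09670 = 1.093 mmol/L
[CO3²⁻] = α₂·DIC; α₂ = 0.0008618, so [CO3²⁻] = 0.0008618 × 1.093 = 0.000942 mmol/L = 0.942 μmol/L

[CO3²⁻] = 0.942 μmol/L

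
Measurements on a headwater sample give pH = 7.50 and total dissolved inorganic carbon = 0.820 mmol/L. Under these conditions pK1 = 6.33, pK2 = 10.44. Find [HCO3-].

[HCO3⁻] = 0.767 mmol/L

α₁ = 1 / (1 + [H⁺]/K1 + K2/[H⁺]) = 1 / (1 + 10^-1.17 + 10^-2.94)
   = 1 / (1 + 0.067608 + 0.0011482) = 1/1.0688 = 0.9357
[HCO3⁻] = α₁ × DIC = 0.9357 × 0.820 = 0.767 mmol/L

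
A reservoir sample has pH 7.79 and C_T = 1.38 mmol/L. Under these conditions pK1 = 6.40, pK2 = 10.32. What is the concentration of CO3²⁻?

α₂ = 1 / (1 + [H⁺]/K2 + [H⁺]²/(K1K2)) = 1 / (1 + 10^+2.53 + 10^+1.14)
   = 1 / (1 + 338.84 + 13.804) = 1/353.65 = 0.002828
[CO3²⁻] = α₂ × DIC = 0.002828 × 1.38 = 0.00390 mmol/L = 3.90 μmol/L

[CO3²⁻] = 3.90 μmol/L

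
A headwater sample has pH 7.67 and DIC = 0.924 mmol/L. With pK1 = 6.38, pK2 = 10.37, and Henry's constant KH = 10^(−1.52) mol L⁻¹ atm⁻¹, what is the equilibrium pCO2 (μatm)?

α₀ = 1 / (1 + K1/[H⁺] + K1K2/[H⁺]²) = 1 / (1 + 10^+1.29 + 10^-1.41)
   = 1 / (1 + 19.498 + 0.038905) = 1/20.537 = 0.04869
[CO2*] = α₀ × DIC = 0.04869 × 0.924 = 0.04499 mmol/L
pCO2 = [CO2*]/KH = 4.499×10^-5 / 3.020×10^-2 = 1490 μatm

pCO2 = 1490 μatm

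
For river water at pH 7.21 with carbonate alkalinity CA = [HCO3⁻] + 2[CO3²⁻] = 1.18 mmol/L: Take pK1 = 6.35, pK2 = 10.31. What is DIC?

CA = [HCO3⁻] + 2[CO3²⁻] = (α₁ + 2α₂)·DIC
At pH 7.21: [H⁺]/K1 = 10^-0.86 = 0.13804, K2/[H⁺] = 10^-3.10 = 0.00079433
α₁ = 1/(1 + 0.13804 + 0.00079433) = 1/1.1388 = 0.8781; α₂ = α₁·K2/[H⁺] = 0.0006975
α₁ + 2α₂ = 0.8795
DIC = CA / (α₁ + 2α₂) = 1.18 / 0.8795 = 1.34 mmol/L

DIC = 1.34 mmol/L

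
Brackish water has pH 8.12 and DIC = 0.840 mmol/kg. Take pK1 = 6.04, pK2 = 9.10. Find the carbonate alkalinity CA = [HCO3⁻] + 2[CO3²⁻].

CA = 0.913 mmol/kg

CA = [HCO3⁻] + 2[CO3²⁻] = (α₁ + 2α₂)·DIC
At pH 8.12: [H⁺]/K1 = 10^-2.08 = 0.0083176, K2/[H⁺] = 10^-0.98 = 0.10471
α₁ = 1/(1 + 0.0083176 + 0.10471) = 1/1.1130 = 0.8984; α₂ = α₁·K2/[H⁺] = 0.09408
α₁ + 2α₂ = 1.0866
CA = 1.0866 × 0.840 = 0.913 mmol/kg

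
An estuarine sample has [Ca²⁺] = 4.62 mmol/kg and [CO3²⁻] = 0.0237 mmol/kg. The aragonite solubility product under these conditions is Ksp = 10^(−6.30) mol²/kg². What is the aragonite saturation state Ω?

Ksp = 10^(−6.30) = 5.012×10^-7
Ω = [Ca²⁺][CO3²⁻]/Ksp = (4.62×10^-3)(0.0237×10^-3) / 5.012×10^-7 = 0.218

Ω = 0.218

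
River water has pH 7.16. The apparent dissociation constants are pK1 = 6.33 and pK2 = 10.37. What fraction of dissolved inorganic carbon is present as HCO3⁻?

α₁ = 1 / (1 + [H⁺]/K1 + K2/[H⁺]) = 1 / (1 + 10^-0.83 + 10^-3.21)
   = 1 / (1 + 0.14791 + 0.00061660) = 1/1.1485 = 0.8707

α₁ = 0.871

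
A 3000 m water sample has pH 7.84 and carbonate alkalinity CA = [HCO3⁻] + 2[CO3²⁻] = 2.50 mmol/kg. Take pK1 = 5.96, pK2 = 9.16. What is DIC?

CA = [HCO3⁻] + 2[CO3²⁻] = (α₁ + 2α₂)·DIC
At pH 7.84: [H⁺]/K1 = 10^-1.88 = 0.013183, K2/[H⁺] = 10^-1.32 = 0.047863
α₁ = 1/(1 + 0.013183 + 0.047863) = 1/1.0610 = 0.9425; α₂ = α₁·K2/[H⁺] = 0.04511
α₁ + 2α₂ = 1.0327
DIC = CA / (α₁ + 2α₂) = 2.50 / 1.0327 = 2.42 mmol/kg

DIC = 2.42 mmol/kg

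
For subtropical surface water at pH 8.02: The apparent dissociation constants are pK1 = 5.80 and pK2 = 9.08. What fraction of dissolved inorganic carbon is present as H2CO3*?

α₀ = 1 / (1 + K1/[H⁺] + K1K2/[H⁺]²) = 1 / (1 + 10^+2.22 + 10^+1.16)
   = 1 / (1 + 165.96 + 14.454) = 1/181.41 = 0.005512

α₀ = 0.00551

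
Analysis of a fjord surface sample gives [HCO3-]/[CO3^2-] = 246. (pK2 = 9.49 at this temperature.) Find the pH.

pH = 7.10

From K2 = [H⁺][CO3^2-]/[HCO3-]:  pH = pK2 − log₁₀([HCO3-]/[CO3^2-])
log₁₀(246) = +2.391
pH = 9.49 − (+2.391) = 7.10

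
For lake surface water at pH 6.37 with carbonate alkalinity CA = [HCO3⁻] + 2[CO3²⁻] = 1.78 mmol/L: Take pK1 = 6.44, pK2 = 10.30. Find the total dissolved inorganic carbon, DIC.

CA = [HCO3⁻] + 2[CO3²⁻] = (α₁ + 2α₂)·DIC
At pH 6.37: [H⁺]/K1 = 10^0.07 = 1.1749, K2/[H⁺] = 10^-3.93 = 0.00011749
α₁ = 1/(1 + 1.1749 + 0.00011749) = 1/2.1750 = 0.4598; α₂ = α₁·K2/[H⁺] = 5.402×10^-5
α₁ + 2α₂ = 0.4599
DIC = CA / (α₁ + 2α₂) = 1.78 / 0.4599 = 3.87 mmol/L

DIC = 3.87 mmol/L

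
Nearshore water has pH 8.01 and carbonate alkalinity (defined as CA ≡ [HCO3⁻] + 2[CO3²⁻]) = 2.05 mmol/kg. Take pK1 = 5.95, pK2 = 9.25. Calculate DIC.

CA = [HCO3⁻] + 2[CO3²⁻] = (α₁ + 2α₂)·DIC
At pH 8.01: [H⁺]/K1 = 10^-2.06 = 0.0087096, K2/[H⁺] = 10^-1.24 = 0.057544
α₁ = 1/(1 + 0.0087096 + 0.057544) = 1/1.0663 = 0.9379; α₂ = α₁·K2/[H⁺] = 0.05397
α₁ + 2α₂ = 1.0458
DIC = CA / (α₁ + 2α₂) = 2.05 / 1.0458 = 1.96 mmol/kg

DIC = 1.96 mmol/kg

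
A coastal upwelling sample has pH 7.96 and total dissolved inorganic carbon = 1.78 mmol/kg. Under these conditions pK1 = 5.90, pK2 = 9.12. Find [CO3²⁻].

[CO3²⁻] = 0.114 mmol/kg

α₂ = 1 / (1 + [H⁺]/K2 + [H⁺]²/(K1K2)) = 1 / (1 + 10^+1.16 + 10^-0.90)
   = 1 / (1 + 14.454 + 0.12589) = 1/15.580 = 0.06418
[CO3²⁻] = α₂ × DIC = 0.06418 × 1.78 = 0.114 mmol/kg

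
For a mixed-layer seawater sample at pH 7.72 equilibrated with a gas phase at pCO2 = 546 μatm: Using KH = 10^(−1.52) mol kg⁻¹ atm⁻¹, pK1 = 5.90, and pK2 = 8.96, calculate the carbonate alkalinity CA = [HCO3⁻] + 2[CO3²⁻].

[CO2*] = KH · pCO2 = 10^(−1.52) × 546×10^-6 = 1.649×10^-5 mol/kg
α₀ = 1/(1 + K1/[H⁺] + K1K2/[H⁺]²) = 1/(1 + 10^+1.82 + 10^+0.58) = 0.01411
DIC = [CO2*]/α₀ = 1.649×10^-5 / 0.01411 = 1.169 mmol/kg
CA = (α₁ + 2α₂)·DIC = (0.9322 + 2×0.05365) × 1.169 = 1.21 mmol/kg

CA = 1.21 mmol/kg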